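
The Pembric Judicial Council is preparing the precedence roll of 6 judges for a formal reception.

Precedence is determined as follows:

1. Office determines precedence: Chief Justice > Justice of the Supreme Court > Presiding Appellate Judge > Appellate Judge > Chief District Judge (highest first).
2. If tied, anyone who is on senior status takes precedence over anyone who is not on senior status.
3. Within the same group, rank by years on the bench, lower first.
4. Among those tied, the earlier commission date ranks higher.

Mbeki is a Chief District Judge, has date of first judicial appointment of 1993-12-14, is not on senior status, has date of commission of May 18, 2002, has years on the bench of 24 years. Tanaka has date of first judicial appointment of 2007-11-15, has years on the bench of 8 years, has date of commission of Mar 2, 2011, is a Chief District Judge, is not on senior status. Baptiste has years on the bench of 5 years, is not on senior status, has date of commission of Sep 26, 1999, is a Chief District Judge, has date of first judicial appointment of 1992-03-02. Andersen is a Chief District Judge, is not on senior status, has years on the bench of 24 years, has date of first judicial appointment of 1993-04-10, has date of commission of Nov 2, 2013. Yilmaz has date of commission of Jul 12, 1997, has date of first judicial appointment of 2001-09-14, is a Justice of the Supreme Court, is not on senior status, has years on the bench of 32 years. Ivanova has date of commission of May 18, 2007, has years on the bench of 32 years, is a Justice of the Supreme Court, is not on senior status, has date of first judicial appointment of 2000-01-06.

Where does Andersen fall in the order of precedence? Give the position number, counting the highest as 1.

By office: Yilmaz and Ivanova (Justice of the Supreme Court); then Baptiste, Tanaka, Mbeki and Andersen (Chief District Judge).
Yilmaz and Ivanova are each not on senior status, so the next rule applies.
Yilmaz and Ivanova both have years on the bench 32 years, so the next rule applies.
Among Yilmaz and Ivanova, by date of commission (earlier first): Yilmaz (Jul 12, 1997) before Ivanova (May 18, 2007).
Baptiste, Tanaka, Mbeki and Andersen are each not on senior status, so the next rule applies.
Among Baptiste, Tanaka, Mbeki and Andersen, by years on the bench (lower first): Baptiste (5 years) before Tanaka (8 years) before Mbeki and Andersen (24 years).
Among Mbeki and Andersen, by date of commission (earlier first): Mbeki (May 18, 2002) before Andersen (Nov 2, 2013).
Order: Yilmaz, Ivanova, Baptiste, Tanaka, Mbeki, Andersen. So position 6.

6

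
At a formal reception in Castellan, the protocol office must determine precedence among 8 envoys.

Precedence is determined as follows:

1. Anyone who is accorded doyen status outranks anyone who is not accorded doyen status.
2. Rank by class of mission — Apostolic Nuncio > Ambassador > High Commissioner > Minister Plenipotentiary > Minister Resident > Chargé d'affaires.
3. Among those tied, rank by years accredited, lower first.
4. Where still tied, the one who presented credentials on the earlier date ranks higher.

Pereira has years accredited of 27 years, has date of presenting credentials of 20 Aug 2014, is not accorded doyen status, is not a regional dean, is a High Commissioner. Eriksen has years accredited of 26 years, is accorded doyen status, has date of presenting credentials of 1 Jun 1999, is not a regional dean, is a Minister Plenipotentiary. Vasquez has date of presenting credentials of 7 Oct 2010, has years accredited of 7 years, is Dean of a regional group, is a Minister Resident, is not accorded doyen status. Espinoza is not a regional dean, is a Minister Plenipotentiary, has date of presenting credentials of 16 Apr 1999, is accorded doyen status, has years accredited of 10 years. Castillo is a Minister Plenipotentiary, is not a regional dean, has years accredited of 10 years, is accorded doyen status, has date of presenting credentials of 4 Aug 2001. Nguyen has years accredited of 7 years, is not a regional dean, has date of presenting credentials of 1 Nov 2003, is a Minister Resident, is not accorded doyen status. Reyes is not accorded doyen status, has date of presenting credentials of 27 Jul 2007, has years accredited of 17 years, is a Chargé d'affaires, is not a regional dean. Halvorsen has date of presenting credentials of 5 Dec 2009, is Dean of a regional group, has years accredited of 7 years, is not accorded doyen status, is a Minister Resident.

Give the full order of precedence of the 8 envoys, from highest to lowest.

By the first rule: Espinoza, Castillo and Eriksen (each accorded doyen status); then Pereira, Nguyen, Halvorsen, Vasquez and Reyes (each not accorded doyen status).
Espinoza, Castillo and Eriksen are each Minister Plenipotentiary, so the next rule applies.
Among Espinoza, Castillo and Eriksen, by years accredited (lower first): Espinoza and Castillo (10 years) before Eriksen (26 years).
Among Espinoza and Castillo, by date of presenting credentials (earlier first): Espinoza (16 Apr 1999) before Castillo (4 Aug 2001).
Among Pereira, Nguyen, Halvorsen, Vasquez and Reyes, by class of mission: Pereira (High Commissioner) before Nguyen, Halvorsen and Vasquez (Minister Resident) before Reyes (Chargé d'affaires).
Nguyen, Halvorsen and Vasquez all have years accredited 7 years, so the next rule applies.
Among Nguyen, Halvorsen and Vasquez, by date of presenting credentials (earlier first): Nguyen (1 Nov 2003) before Halvorsen (5 Dec 2009) before Vasquez (7 Oct 2010).
Full order: Espinoza, Castillo, Eriksen, Pereira, Nguyen, Halvorsen, Vasquez, Reyes.

Espinoza, Castillo, Eriksen, Pereira, Nguyen, Halvorsen, Vasquez, Reyes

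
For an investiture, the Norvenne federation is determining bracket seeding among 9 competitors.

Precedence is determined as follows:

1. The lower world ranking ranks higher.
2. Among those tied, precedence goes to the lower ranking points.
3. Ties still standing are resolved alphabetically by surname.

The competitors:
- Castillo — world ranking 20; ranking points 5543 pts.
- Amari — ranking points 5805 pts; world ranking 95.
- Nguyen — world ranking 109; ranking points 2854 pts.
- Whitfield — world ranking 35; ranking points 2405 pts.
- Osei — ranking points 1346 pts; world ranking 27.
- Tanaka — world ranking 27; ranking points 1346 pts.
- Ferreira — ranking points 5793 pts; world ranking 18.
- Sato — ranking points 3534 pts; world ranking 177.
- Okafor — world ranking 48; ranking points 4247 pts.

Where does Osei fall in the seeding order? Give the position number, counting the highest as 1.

By world ranking (lower first): Ferreira (18); then Castillo (20); then Osei and Tanaka (both 27); then Whitfield (35); then Okafor (48); then Amari (95); then Nguyen (109); then Sato (177).
Osei and Tanaka both have ranking points 1346 pts, so the next rule applies.
Among Osei and Tanaka, alphabetically by surname: Osei before Tanaka.
Order: Ferreira, Castillo, Osei, Tanaka, Whitfield, Okafor, Amari, Nguyen, Sato. So position 3.

3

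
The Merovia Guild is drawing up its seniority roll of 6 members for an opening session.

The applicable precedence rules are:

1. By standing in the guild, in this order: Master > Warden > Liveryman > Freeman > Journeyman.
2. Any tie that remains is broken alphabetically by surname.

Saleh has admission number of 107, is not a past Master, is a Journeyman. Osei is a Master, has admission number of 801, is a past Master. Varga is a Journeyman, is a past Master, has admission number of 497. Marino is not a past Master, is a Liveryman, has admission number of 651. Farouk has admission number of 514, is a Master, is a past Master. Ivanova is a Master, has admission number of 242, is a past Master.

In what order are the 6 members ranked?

Farouk, Ivanova, Osei, Marino, Saleh, Varga

By standing in the guild: Farouk, Ivanova and Osei (Master); then Marino (Liveryman); then Saleh and Varga (Journeyman).
Among Farouk, Ivanova and Osei, alphabetically by surname: Farouk before Ivanova before Osei.
Among Saleh and Varga, alphabetically by surname: Saleh before Varga.
Full order: Farouk, Ivanova, Osei, Marino, Saleh, Varga.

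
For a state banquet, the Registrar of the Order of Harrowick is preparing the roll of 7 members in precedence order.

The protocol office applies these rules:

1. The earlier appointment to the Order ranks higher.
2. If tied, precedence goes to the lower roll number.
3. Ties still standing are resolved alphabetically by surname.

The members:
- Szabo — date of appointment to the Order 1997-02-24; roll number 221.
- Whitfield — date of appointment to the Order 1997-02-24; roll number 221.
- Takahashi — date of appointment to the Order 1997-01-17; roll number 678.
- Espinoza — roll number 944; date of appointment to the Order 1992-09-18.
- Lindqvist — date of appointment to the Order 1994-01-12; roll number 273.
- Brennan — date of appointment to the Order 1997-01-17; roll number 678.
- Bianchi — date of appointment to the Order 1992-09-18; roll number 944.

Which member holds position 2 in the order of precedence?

Espinoza

By date of appointment to the Order (earlier first): Bianchi and Espinoza (both 1992-09-18); then Lindqvist (1994-01-12); then Brennan and Takahashi (both 1997-01-17); then Szabo and Whitfield (both 1997-02-24).
Bianchi and Espinoza both have roll number 944, so the next rule applies.
Among Bianchi and Espinoza, alphabetically by surname: Bianchi before Espinoza.
Brennan and Takahashi both have roll number 678, so the next rule applies.
Among Brennan and Takahashi, alphabetically by surname: Brennan before Takahashi.
Szabo and Whitfield both have roll number 221, so the next rule applies.
Among Szabo and Whitfield, alphabetically by surname: Szabo before Whitfield.
Order: Bianchi, Espinoza, Lindqvist, Brennan, Takahashi, Szabo, Whitfield.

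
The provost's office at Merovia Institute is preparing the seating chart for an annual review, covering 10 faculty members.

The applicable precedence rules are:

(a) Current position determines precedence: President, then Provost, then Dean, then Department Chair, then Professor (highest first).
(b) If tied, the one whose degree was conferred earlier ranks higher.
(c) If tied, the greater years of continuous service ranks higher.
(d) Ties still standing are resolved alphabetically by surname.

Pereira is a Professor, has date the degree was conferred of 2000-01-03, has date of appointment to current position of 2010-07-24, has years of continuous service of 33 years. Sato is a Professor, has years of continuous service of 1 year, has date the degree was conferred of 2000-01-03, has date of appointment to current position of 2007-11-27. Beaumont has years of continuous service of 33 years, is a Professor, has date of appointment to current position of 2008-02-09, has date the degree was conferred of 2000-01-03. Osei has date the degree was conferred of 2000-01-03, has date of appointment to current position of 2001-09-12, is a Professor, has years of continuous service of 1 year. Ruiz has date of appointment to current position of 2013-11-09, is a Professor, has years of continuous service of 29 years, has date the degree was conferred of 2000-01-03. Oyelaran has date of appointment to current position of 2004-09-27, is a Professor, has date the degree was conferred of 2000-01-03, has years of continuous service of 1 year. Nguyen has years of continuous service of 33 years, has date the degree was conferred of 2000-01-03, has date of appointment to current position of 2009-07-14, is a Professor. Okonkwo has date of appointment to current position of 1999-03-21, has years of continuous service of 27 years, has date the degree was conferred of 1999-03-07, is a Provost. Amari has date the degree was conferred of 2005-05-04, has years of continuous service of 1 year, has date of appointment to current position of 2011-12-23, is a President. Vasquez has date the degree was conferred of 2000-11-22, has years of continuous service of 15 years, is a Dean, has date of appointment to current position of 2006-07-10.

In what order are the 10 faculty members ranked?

By current position: Amari (President); then Okonkwo (Provost); then Vasquez (Dean); then Beaumont, Nguyen, Pereira, Ruiz, Osei, Oyelaran and Sato (Professor).
Beaumont, Nguyen, Pereira, Ruiz, Osei, Oyelaran and Sato all have date the degree was conferred 2000-01-03, so the next rule applies.
Among Beaumont, Nguyen, Pereira, Ruiz, Osei, Oyelaran and Sato, by years of continuous service (higher first): Beaumont, Nguyen and Pereira (33 years) before Ruiz (29 years) before Osei, Oyelaran and Sato (1 year).
Among Beaumont, Nguyen and Pereira, alphabetically by surname: Beaumont before Nguyen before Pereira.
Among Osei, Oyelaran and Sato, alphabetically by surname: Osei before Oyelaran before Sato.
Full order: Amari, Okonkwo, Vasquez, Beaumont, Nguyen, Pereira, Ruiz, Osei, Oyelaran, Sato.

Amari, Okonkwo, Vasquez, Beaumont, Nguyen, Pereira, Ruiz, Osei, Oyelaran, Sato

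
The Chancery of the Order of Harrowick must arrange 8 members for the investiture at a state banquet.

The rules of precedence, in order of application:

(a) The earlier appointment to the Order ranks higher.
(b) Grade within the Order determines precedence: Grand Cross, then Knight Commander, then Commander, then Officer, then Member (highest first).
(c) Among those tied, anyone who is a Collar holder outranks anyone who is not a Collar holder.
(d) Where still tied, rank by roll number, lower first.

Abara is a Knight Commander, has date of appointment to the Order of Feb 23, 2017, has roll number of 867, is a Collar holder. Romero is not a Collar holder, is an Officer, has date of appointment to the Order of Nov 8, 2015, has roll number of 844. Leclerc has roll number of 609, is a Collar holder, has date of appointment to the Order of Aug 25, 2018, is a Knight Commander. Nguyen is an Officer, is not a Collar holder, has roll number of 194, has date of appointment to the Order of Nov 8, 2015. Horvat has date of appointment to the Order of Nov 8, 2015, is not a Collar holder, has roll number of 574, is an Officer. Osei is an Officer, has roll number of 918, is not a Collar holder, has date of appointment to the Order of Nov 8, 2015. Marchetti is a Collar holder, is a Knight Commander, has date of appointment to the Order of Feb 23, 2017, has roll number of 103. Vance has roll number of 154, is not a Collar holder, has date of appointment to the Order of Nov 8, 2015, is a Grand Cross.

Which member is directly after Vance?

Nguyen

By date of appointment to the Order (earlier first): Vance, Nguyen, Horvat, Romero and Osei (each Nov 8, 2015); then Marchetti and Abara (both Feb 23, 2017); then Leclerc (Aug 25, 2018).
Among Vance, Nguyen, Horvat, Romero and Osei, by grade within the Order: Vance (Grand Cross) before Nguyen, Horvat, Romero and Osei (Officer).
Nguyen, Horvat, Romero and Osei are each not a Collar holder, so the next rule applies.
Among Nguyen, Horvat, Romero and Osei, by roll number (lower first): Nguyen (194) before Horvat (574) before Romero (844) before Osei (918).
Marchetti and Abara are each Knight Commander, so the next rule applies.
Marchetti and Abara are each a Collar holder, so the next rule applies.
Among Marchetti and Abara, by roll number (lower first): Marchetti (103) before Abara (867).
Order: Vance, Nguyen, Horvat, Romero, Osei, Marchetti, Abara, Leclerc.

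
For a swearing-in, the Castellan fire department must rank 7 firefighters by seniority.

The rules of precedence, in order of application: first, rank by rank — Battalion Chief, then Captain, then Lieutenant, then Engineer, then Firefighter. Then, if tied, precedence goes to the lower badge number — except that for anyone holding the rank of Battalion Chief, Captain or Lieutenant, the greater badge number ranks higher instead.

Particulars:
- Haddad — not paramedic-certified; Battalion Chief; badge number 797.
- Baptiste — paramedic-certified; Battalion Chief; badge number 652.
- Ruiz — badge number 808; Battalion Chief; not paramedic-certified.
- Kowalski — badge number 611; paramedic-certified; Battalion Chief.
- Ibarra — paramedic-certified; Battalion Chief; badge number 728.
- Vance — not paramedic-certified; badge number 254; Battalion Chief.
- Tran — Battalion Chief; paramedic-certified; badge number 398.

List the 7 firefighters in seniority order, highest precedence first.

Ruiz, Haddad, Ibarra, Baptiste, Kowalski, Tran, Vance

By rank: Ruiz, Haddad, Ibarra, Baptiste, Kowalski, Tran and Vance (Battalion Chief).
Among Ruiz, Haddad, Ibarra, Baptiste, Kowalski, Tran and Vance, by badge number (higher first) (reversed rule for this group): Ruiz (808) before Haddad (797) before Ibarra (728) before Baptiste (652) before Kowalski (611) before Tran (398) before Vance (254).
Full order: Ruiz, Haddad, Ibarra, Baptiste, Kowalski, Tran, Vance.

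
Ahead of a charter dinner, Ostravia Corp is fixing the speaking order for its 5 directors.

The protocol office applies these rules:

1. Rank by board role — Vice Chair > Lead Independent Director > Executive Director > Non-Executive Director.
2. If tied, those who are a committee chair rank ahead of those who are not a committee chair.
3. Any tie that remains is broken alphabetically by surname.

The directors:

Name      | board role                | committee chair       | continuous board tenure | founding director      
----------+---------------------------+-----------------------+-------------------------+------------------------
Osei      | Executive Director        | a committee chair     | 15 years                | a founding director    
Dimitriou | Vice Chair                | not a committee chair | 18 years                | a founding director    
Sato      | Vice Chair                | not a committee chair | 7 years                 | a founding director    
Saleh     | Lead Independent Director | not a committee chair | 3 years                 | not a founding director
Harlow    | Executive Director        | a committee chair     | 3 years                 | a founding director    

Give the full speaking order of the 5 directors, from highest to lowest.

Dimitriou, Sato, Saleh, Harlow, Osei

By board role: Dimitriou and Sato (Vice Chair); then Saleh (Lead Independent Director); then Harlow and Osei (Executive Director).
Dimitriou and Sato are each not a committee chair, so the next rule applies.
Among Dimitriou and Sato, alphabetically by surname: Dimitriou before Sato.
Harlow and Osei are each a committee chair, so the next rule applies.
Among Harlow and Osei, alphabetically by surname: Harlow before Osei.
Full order: Dimitriou, Sato, Saleh, Harlow, Osei.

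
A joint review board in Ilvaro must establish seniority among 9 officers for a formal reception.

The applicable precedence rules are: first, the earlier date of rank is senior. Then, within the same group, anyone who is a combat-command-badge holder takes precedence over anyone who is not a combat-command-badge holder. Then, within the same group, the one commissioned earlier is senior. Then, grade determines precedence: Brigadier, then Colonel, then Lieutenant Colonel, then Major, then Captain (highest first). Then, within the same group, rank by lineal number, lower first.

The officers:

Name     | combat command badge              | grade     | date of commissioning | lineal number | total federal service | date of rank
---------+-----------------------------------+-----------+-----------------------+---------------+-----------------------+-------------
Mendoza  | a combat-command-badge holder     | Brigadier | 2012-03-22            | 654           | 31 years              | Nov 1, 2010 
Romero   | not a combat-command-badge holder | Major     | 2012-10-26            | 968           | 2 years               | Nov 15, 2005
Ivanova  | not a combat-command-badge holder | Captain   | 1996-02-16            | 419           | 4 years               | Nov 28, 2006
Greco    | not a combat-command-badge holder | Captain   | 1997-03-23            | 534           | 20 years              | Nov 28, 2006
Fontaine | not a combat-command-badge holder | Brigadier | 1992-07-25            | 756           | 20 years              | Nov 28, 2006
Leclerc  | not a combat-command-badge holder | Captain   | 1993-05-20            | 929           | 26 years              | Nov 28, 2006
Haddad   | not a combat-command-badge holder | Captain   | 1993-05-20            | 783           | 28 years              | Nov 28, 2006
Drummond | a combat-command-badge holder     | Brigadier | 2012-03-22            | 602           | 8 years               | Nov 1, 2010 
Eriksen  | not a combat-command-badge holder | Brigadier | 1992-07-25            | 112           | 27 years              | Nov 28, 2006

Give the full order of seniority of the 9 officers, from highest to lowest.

Romero, Eriksen, Fontaine, Haddad, Leclerc, Ivanova, Greco, Drummond, Mendoza

By date of rank (earlier first): Romero (Nov 15, 2005); then Eriksen, Fontaine, Haddad, Leclerc, Ivanova and Greco (each Nov 28, 2006); then Drummond and Mendoza (both Nov 1, 2010).
Eriksen, Fontaine, Haddad, Leclerc, Ivanova and Greco are each not a combat-command-badge holder, so the next rule applies.
Among Eriksen, Fontaine, Haddad, Leclerc, Ivanova and Greco, by date of commissioning (earlier first): Eriksen and Fontaine (1992-07-25) before Haddad and Leclerc (1993-05-20) before Ivanova (1996-02-16) before Greco (1997-03-23).
Eriksen and Fontaine are each Brigadier, so the next rule applies.
Among Eriksen and Fontaine, by lineal number (lower first): Eriksen (112) before Fontaine (756).
Haddad and Leclerc are each Captain, so the next rule applies.
Among Haddad and Leclerc, by lineal number (lower first): Haddad (783) before Leclerc (929).
Drummond and Mendoza are each a combat-command-badge holder, so the next rule applies.
Drummond and Mendoza both have date of commissioning 2012-03-22, so the next rule applies.
Drummond and Mendoza are each Brigadier, so the next rule applies.
Among Drummond and Mendoza, by lineal number (lower first): Drummond (602) before Mendoza (654).
Full order: Romero, Eriksen, Fontaine, Haddad, Leclerc, Ivanova, Greco, Drummond, Mendoza.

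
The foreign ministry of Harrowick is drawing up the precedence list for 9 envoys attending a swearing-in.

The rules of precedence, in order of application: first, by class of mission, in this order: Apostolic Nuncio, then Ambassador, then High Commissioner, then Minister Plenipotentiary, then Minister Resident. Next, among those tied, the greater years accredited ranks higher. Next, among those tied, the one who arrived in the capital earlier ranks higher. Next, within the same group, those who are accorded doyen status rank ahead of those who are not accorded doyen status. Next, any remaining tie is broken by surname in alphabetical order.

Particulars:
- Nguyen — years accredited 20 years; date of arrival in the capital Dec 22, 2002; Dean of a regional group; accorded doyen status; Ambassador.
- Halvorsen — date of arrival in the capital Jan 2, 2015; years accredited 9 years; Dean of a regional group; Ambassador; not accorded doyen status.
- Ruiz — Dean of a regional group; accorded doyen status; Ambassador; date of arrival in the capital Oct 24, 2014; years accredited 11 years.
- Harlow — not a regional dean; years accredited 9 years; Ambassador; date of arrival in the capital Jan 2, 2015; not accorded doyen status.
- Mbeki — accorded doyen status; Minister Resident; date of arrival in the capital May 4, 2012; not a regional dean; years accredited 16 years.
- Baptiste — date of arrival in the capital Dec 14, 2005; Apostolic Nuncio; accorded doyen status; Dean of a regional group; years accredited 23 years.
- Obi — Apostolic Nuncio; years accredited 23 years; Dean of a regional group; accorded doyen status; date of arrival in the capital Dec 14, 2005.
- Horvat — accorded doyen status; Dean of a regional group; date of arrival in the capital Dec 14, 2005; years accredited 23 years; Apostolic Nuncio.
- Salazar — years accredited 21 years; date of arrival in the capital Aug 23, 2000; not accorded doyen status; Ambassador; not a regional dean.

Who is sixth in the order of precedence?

Ruiz

By class of mission: Baptiste, Horvat and Obi (Apostolic Nuncio); then Salazar, Nguyen, Ruiz, Halvorsen and Harlow (Ambassador); then Mbeki (Minister Resident).
Baptiste, Horvat and Obi all have years accredited 23 years, so the next rule applies.
Baptiste, Horvat and Obi all have date of arrival in the capital Dec 14, 2005, so the next rule applies.
Baptiste, Horvat and Obi are each accorded doyen status, so the next rule applies.
Among Baptiste, Horvat and Obi, alphabetically by surname: Baptiste before Horvat before Obi.
Among Salazar, Nguyen, Ruiz, Halvorsen and Harlow, by years accredited (higher first): Salazar (21 years) before Nguyen (20 years) before Ruiz (11 years) before Halvorsen and Harlow (9 years).
Halvorsen and Harlow both have date of arrival in the capital Jan 2, 2015, so the next rule applies.
Halvorsen and Harlow are each not accorded doyen status, so the next rule applies.
Among Halvorsen and Harlow, alphabetically by surname: Halvorsen before Harlow.
Order: Baptiste, Horvat, Obi, Salazar, Nguyen, Ruiz, Halvorsen, Harlow, Mbeki.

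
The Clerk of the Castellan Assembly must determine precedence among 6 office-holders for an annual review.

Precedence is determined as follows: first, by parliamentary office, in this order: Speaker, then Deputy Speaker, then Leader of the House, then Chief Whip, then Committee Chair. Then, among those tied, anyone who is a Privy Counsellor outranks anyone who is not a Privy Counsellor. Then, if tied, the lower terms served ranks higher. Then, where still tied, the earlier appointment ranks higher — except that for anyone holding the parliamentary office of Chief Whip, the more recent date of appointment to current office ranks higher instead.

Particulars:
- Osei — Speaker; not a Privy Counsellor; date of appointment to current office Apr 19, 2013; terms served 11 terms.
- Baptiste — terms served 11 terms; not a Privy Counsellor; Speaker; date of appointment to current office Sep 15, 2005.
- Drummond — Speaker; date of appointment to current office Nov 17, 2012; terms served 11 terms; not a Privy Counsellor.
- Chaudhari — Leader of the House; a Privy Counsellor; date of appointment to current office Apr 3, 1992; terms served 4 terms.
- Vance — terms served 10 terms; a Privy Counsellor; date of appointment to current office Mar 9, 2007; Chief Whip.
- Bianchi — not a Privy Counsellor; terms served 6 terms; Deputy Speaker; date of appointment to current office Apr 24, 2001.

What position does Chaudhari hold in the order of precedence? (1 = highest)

5

By parliamentary office: Baptiste, Drummond and Osei (Speaker); then Bianchi (Deputy Speaker); then Chaudhari (Leader of the House); then Vance (Chief Whip).
Baptiste, Drummond and Osei are each not a Privy Counsellor, so the next rule applies.
Baptiste, Drummond and Osei all have terms served 11 terms, so the next rule applies.
Among Baptiste, Drummond and Osei, by date of appointment to current office (earlier first): Baptiste (Sep 15, 2005) before Drummond (Nov 17, 2012) before Osei (Apr 19, 2013).
Order: Baptiste, Drummond, Osei, Bianchi, Chaudhari, Vance. So position 5.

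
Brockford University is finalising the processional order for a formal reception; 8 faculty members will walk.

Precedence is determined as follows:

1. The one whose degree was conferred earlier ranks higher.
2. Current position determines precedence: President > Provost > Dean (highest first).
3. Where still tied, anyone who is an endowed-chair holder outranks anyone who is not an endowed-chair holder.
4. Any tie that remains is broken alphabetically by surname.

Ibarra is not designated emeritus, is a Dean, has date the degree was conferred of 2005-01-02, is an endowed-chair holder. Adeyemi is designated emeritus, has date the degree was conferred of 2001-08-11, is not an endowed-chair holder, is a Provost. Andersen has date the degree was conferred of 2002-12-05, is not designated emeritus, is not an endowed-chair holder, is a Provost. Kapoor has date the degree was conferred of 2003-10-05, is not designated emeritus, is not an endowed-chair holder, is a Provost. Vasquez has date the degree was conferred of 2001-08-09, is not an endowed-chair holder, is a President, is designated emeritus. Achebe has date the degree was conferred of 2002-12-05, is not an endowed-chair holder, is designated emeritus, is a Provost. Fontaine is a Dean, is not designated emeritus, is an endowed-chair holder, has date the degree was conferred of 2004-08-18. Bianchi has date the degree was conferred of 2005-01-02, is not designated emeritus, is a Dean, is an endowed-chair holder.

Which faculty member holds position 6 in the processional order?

By date the degree was conferred (earlier first): Vasquez (2001-08-09); then Adeyemi (2001-08-11); then Achebe and Andersen (both 2002-12-05); then Kapoor (2003-10-05); then Fontaine (2004-08-18); then Bianchi and Ibarra (both 2005-01-02).
Achebe and Andersen are each Provost, so the next rule applies.
Achebe and Andersen are each not an endowed-chair holder, so the next rule applies.
Among Achebe and Andersen, alphabetically by surname: Achebe before Andersen.
Bianchi and Ibarra are each Dean, so the next rule applies.
Bianchi and Ibarra are each an endowed-chair holder, so the next rule applies.
Among Bianchi and Ibarra, alphabetically by surname: Bianchi before Ibarra.
Order: Vasquez, Adeyemi, Achebe, Andersen, Kapoor, Fontaine, Bianchi, Ibarra.

Fontaine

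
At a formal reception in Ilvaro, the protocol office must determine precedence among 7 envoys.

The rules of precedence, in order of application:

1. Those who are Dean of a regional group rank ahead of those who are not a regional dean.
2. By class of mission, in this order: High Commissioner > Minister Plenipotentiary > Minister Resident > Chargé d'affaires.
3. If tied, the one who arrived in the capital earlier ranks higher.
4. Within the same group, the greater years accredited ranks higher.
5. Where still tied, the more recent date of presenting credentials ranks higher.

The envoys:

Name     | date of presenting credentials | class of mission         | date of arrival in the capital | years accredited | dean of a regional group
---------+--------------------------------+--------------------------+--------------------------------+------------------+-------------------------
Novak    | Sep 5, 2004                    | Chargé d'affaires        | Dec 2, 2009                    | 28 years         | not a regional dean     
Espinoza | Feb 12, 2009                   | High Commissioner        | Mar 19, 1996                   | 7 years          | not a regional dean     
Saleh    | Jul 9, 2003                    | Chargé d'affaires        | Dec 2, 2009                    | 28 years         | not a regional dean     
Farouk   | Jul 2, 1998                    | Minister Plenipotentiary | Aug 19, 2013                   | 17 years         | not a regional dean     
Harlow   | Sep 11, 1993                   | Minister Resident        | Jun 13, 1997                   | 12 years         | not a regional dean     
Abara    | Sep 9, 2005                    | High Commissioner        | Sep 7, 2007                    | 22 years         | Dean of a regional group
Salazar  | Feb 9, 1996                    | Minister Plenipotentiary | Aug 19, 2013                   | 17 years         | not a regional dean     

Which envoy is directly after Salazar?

Harlow

By the first rule: Abara (Dean of a regional group); then Espinoza, Farouk, Salazar, Harlow, Novak and Saleh (each not a regional dean).
Among Espinoza, Farouk, Salazar, Harlow, Novak and Saleh, by class of mission: Espinoza (High Commissioner) before Farouk and Salazar (Minister Plenipotentiary) before Harlow (Minister Resident) before Novak and Saleh (Chargé d'affaires).
Farouk and Salazar both have date of arrival in the capital Aug 19, 2013, so the next rule applies.
Farouk and Salazar both have years accredited 17 years, so the next rule applies.
Among Farouk and Salazar, by date of presenting credentials (later first): Farouk (Jul 2, 1998) before Salazar (Feb 9, 1996).
Novak and Saleh both have date of arrival in the capital Dec 2, 2009, so the next rule applies.
Novak and Saleh both have years accredited 28 years, so the next rule applies.
Among Novak and Saleh, by date of presenting credentials (later first): Novak (Sep 5, 2004) before Saleh (Jul 9, 2003).
Order: Abara, Espinoza, Farouk, Salazar, Harlow, Novak, Saleh.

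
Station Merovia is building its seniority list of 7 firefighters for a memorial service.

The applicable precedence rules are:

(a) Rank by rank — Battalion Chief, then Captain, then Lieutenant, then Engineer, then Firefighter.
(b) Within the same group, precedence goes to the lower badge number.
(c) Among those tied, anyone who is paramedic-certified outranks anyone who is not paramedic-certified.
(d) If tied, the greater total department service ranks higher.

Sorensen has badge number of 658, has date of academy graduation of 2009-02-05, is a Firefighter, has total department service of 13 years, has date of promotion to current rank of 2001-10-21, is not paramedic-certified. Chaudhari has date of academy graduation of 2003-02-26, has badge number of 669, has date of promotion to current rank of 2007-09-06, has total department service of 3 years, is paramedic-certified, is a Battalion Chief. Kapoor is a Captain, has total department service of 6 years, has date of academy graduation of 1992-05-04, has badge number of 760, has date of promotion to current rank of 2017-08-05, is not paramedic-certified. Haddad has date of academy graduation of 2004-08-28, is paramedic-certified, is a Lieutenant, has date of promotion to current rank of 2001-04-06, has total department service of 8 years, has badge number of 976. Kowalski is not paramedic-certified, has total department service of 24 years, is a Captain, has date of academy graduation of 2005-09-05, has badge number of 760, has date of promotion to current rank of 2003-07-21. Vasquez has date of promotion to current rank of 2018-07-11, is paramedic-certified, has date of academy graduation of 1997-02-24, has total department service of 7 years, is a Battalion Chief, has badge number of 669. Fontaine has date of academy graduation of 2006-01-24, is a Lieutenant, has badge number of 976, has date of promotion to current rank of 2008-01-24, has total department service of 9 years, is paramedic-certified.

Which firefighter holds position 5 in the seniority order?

Fontaine

By rank: Vasquez and Chaudhari (Battalion Chief); then Kowalski and Kapoor (Captain); then Fontaine and Haddad (Lieutenant); then Sorensen (Firefighter).
Vasquez and Chaudhari both have badge number 669, so the next rule applies.
Vasquez and Chaudhari are each paramedic-certified, so the next rule applies.
Among Vasquez and Chaudhari, by total department service (higher first): Vasquez (7 years) before Chaudhari (3 years).
Kowalski and Kapoor both have badge number 760, so the next rule applies.
Kowalski and Kapoor are each not paramedic-certified, so the next rule applies.
Among Kowalski and Kapoor, by total department service (higher first): Kowalski (24 years) before Kapoor (6 years).
Fontaine and Haddad both have badge number 976, so the next rule applies.
Fontaine and Haddad are each paramedic-certified, so the next rule applies.
Among Fontaine and Haddad, by total department service (higher first): Fontaine (9 years) before Haddad (8 years).
Order: Vasquez, Chaudhari, Kowalski, Kapoor, Fontaine, Haddad, Sorensen.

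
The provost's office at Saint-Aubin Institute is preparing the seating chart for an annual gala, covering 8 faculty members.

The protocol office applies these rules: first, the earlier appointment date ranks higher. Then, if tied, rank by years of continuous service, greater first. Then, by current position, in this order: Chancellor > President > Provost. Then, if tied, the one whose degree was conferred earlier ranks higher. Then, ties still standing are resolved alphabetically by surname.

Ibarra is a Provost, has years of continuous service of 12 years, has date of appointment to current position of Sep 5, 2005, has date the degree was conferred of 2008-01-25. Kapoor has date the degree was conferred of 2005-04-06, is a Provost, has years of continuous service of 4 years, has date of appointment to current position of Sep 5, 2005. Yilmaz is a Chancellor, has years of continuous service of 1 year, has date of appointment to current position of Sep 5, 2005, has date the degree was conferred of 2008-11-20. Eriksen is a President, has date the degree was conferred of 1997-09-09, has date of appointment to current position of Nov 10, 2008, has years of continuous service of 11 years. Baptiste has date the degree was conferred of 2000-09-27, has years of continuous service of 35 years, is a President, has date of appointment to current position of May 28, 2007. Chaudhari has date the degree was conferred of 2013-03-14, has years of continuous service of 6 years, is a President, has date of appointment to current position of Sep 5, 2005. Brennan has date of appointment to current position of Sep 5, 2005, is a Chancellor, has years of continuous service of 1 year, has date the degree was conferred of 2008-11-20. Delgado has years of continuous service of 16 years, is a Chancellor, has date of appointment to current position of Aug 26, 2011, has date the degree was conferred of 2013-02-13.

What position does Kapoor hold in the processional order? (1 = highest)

By date of appointment to current position (earlier first): Ibarra, Chaudhari, Kapoor, Brennan and Yilmaz (each Sep 5, 2005); then Baptiste (May 28, 2007); then Eriksen (Nov 10, 2008); then Delgado (Aug 26, 2011).
Among Ibarra, Chaudhari, Kapoor, Brennan and Yilmaz, by years of continuous service (higher first): Ibarra (12 years) before Chaudhari (6 years) before Kapoor (4 years) before Brennan and Yilmaz (1 year).
Brennan and Yilmaz are each Chancellor, so the next rule applies.
Brennan and Yilmaz both have date the degree was conferred 2008-11-20, so the next rule applies.
Among Brennan and Yilmaz, alphabetically by surname: Brennan before Yilmaz.
Order: Ibarra, Chaudhari, Kapoor, Brennan, Yilmaz, Baptiste, Eriksen, Delgado. So position 3.

3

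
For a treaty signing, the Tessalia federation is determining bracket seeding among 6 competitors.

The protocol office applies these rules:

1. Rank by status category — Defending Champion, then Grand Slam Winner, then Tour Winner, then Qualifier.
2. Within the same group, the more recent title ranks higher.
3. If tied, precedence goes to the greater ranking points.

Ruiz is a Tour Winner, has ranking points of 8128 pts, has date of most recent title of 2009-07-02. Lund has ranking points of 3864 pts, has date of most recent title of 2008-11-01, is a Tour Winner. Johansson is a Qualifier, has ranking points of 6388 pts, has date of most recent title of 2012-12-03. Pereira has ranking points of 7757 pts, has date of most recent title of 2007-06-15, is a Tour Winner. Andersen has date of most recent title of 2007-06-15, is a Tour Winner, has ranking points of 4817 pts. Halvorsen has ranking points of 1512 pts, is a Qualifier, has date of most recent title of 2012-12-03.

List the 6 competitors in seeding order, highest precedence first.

Ruiz, Lund, Pereira, Andersen, Johansson, Halvorsen

By status category: Ruiz, Lund, Pereira and Andersen (Tour Winner); then Johansson and Halvorsen (Qualifier).
Among Ruiz, Lund, Pereira and Andersen, by date of most recent title (later first): Ruiz (2009-07-02) before Lund (2008-11-01) before Pereira and Andersen (2007-06-15).
Among Pereira and Andersen, by ranking points (higher first): Pereira (7757 pts) before Andersen (4817 pts).
Johansson and Halvorsen both have date of most recent title 2012-12-03, so the next rule applies.
Among Johansson and Halvorsen, by ranking points (higher first): Johansson (6388 pts) before Halvorsen (1512 pts).
Full order: Ruiz, Lund, Pereira, Andersen, Johansson, Halvorsen.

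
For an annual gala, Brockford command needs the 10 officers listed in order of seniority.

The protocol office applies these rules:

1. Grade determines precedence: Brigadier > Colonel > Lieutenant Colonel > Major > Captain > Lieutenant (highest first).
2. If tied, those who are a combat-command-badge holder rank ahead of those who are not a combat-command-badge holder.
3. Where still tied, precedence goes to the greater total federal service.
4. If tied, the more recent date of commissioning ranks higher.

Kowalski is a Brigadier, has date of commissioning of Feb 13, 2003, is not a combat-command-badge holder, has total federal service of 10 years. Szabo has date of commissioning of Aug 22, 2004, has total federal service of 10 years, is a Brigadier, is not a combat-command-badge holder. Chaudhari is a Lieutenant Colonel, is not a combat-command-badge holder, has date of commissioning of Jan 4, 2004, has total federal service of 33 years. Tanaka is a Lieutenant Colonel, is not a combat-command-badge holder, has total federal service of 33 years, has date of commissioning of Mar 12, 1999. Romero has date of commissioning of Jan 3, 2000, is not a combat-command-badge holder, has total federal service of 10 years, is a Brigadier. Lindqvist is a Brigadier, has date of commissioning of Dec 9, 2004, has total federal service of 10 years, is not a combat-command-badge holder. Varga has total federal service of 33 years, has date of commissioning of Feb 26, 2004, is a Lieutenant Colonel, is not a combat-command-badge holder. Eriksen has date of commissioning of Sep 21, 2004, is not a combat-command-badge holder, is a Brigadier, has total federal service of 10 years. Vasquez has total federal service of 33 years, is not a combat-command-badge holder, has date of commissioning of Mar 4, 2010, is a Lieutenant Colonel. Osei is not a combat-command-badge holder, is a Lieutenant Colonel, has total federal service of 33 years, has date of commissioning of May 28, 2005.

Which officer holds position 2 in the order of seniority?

By grade: Lindqvist, Eriksen, Szabo, Kowalski and Romero (Brigadier); then Vasquez, Osei, Varga, Chaudhari and Tanaka (Lieutenant Colonel).
Lindqvist, Eriksen, Szabo, Kowalski and Romero are each not a combat-command-badge holder, so the next rule applies.
Lindqvist, Eriksen, Szabo, Kowalski and Romero all have total federal service 10 years, so the next rule applies.
Among Lindqvist, Eriksen, Szabo, Kowalski and Romero, by date of commissioning (later first): Lindqvist (Dec 9, 2004) before Eriksen (Sep 21, 2004) before Szabo (Aug 22, 2004) before Kowalski (Feb 13, 2003) before Romero (Jan 3, 2000).
Vasquez, Osei, Varga, Chaudhari and Tanaka are each not a combat-command-badge holder, so the next rule applies.
Vasquez, Osei, Varga, Chaudhari and Tanaka all have total federal service 33 years, so the next rule applies.
Among Vasquez, Osei, Varga, Chaudhari and Tanaka, by date of commissioning (later first): Vasquez (Mar 4, 2010) before Osei (May 28, 2005) before Varga (Feb 26, 2004) before Chaudhari (Jan 4, 2004) before Tanaka (Mar 12, 1999).
Order: Lindqvist, Eriksen, Szabo, Kowalski, Romero, Vasquez, Osei, Varga, Chaudhari, Tanaka.

Eriksen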